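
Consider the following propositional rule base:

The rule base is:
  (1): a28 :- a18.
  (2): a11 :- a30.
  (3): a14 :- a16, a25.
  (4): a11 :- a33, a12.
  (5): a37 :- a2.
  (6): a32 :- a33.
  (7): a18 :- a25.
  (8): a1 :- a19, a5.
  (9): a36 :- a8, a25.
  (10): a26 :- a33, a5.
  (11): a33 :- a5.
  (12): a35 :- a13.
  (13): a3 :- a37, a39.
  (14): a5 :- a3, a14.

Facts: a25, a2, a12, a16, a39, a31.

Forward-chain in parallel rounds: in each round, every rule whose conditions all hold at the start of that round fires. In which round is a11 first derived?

Round 1: (3) [a14 :- a16, a25.]; (5) [a37 :- a2.]; (7) [a18 :- a25.]. Adds a14, a37, a18.
Round 2: (1) [a28 :- a18.]; (13) [a3 :- a37, a39.]. Adds a28, a3.
Round 3: (14) [a5 :- a3, a14.]. Adds a5.
Round 4: (11) [a33 :- a5.]. Adds a33.
Round 5: (4) [a11 :- a33, a12.]; (6) [a32 :- a33.]; (10) [a26 :- a33, a5.]. Adds a11, a32, a26.
a11 first appears in round 5.

5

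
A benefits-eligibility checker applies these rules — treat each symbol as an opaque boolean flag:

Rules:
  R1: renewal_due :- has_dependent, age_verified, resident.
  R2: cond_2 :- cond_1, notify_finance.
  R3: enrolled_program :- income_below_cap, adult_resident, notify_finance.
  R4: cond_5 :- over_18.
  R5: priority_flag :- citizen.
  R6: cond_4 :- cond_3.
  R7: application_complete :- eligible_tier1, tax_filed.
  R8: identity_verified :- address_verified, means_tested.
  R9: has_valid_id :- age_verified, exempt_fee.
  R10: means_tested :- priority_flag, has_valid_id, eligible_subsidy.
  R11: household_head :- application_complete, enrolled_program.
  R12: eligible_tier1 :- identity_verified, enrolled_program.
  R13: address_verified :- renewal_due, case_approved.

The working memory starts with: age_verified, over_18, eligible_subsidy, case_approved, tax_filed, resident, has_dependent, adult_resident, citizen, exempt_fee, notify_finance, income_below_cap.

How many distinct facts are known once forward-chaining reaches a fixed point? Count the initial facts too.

23

Round 1 fires R1, R3, R4, R5, R9, giving renewal_due, enrolled_program, cond_5, priority_flag, has_valid_id.
Round 2 fires R10, R13, giving means_tested, address_verified.
Round 3 fires R8, giving identity_verified.
Round 4 fires R12, giving eligible_tier1.
Round 5 fires R7, giving application_complete.
Round 6 fires R11, giving household_head.
Closure: {address_verified, adult_resident, age_verified, application_complete, case_approved, citizen, cond_5, eligible_subsidy, eligible_tier1, enrolled_program, exempt_fee, has_dependent, has_valid_id, household_head, identity_verified, income_below_cap, means_tested, notify_finance, over_18, priority_flag, renewal_due, resident, tax_filed} — 23 facts.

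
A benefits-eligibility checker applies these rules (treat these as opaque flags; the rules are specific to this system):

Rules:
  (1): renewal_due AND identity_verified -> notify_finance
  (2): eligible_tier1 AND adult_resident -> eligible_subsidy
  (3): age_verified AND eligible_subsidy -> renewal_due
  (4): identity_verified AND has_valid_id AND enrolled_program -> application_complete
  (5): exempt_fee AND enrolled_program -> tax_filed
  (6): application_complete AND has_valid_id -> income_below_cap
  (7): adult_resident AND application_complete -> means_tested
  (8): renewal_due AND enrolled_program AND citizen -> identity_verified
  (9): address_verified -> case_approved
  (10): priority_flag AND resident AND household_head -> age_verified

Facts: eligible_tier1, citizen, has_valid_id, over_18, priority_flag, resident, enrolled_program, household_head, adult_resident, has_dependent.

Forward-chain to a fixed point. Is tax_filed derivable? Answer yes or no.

Round 1 — (2), (10), derive eligible_subsidy, age_verified.
Round 2 — (3), derive renewal_due.
Round 3 — (8), derive identity_verified.
Round 4 — (1), (4), derive notify_finance, application_complete.
Round 5 — (6), (7), derive income_below_cap, means_tested.
Fixed point reached. tax_filed is concluded only by (5); (5) needs exempt_fee (never derived).

no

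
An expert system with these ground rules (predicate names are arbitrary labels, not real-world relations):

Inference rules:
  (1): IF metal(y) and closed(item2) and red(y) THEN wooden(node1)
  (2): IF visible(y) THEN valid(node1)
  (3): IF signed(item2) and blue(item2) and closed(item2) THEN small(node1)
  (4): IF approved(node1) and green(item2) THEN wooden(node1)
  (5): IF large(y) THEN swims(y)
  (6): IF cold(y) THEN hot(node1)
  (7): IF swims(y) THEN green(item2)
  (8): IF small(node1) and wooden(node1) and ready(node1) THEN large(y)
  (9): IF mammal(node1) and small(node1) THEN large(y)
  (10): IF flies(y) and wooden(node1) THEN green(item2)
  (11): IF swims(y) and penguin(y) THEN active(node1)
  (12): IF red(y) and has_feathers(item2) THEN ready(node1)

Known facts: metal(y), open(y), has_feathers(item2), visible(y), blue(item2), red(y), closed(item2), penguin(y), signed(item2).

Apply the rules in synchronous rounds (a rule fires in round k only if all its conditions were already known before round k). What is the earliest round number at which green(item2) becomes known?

4

[1] (1) [IF metal(y) and closed(item2) and red(y) THEN wooden(node1)]; (2) [IF visible(y) THEN valid(node1)]; (3) [IF signed(item2) and blue(item2) and closed(item2) THEN small(node1)]; (12) [IF red(y) and has_feathers(item2) THEN ready(node1)]. ⇒ new: wooden(node1), valid(node1), small(node1), ready(node1).
[2] (8) [IF small(node1) and wooden(node1) and ready(node1) THEN large(y)]. ⇒ new: large(y).
[3] (5) [IF large(y) THEN swims(y)]. ⇒ new: swims(y).
[4] (7) [IF swims(y) THEN green(item2)]; (11) [IF swims(y) and penguin(y) THEN active(node1)]. ⇒ new: green(item2), active(node1).
green(item2) first appears in round 4.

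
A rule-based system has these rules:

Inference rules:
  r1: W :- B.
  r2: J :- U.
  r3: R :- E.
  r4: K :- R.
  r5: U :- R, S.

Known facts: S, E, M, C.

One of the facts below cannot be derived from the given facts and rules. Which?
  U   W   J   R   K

W

[1] r3 [R :- E.]. ⇒ new: R.
[2] r4 [K :- R.]; r5 [U :- R, S.]. ⇒ new: K, U.
[3] r2 [J :- U.]. ⇒ new: J.
Derived: J (round 3), R (round 1), U (round 2), K (round 2). W never appears in any round.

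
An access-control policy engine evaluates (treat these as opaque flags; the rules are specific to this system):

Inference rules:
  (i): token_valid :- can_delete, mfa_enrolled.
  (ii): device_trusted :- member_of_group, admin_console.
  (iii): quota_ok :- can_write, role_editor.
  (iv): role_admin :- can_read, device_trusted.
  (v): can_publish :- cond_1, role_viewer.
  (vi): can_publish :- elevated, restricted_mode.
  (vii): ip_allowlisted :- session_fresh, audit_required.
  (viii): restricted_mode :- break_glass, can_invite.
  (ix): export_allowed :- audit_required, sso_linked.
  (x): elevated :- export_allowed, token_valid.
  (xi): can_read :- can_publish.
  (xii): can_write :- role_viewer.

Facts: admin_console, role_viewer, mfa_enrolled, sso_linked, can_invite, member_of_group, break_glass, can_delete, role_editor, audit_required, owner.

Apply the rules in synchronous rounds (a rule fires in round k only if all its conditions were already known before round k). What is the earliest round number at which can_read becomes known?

4

Round 1: (i) [token_valid :- can_delete, mfa_enrolled.]; (ii) [device_trusted :- member_of_group, admin_console.]; (viii) [restricted_mode :- break_glass, can_invite.]; (ix) [export_allowed :- audit_required, sso_linked.]; (xii) [can_write :- role_viewer.]. New: token_valid, device_trusted, restricted_mode, export_allowed, can_write.
Round 2: (iii) [quota_ok :- can_write, role_editor.]; (x) [elevated :- export_allowed, token_valid.]. New: quota_ok, elevated.
Round 3: (vi) [can_publish :- elevated, restricted_mode.]. New: can_publish.
Round 4: (xi) [can_read :- can_publish.]. New: can_read.
can_read first appears in round 4.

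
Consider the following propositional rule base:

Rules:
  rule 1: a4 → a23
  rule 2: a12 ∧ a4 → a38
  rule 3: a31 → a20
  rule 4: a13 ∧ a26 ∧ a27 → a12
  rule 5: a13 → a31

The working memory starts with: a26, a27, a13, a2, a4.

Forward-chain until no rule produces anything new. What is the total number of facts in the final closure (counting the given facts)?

10

Round 1 fires rule 1, rule 4, rule 5, giving a23, a12, a31.
Round 2 fires rule 2, rule 3, giving a38, a20.
Closure: {a12, a13, a2, a20, a23, a26, a27, a31, a38, a4} — 10 facts.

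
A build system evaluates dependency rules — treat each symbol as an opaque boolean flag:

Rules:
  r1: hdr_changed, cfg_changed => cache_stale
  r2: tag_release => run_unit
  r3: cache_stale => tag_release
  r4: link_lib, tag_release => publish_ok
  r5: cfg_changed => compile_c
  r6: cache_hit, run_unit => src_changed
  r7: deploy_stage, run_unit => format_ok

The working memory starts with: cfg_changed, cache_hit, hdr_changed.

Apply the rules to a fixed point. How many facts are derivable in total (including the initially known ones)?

8

Round 1: r1 [hdr_changed, cfg_changed => cache_stale]; r5 [cfg_changed => compile_c]. Adds cache_stale, compile_c.
Round 2: r3 [cache_stale => tag_release]. Adds tag_release.
Round 3: r2 [tag_release => run_unit]. Adds run_unit.
Round 4: r6 [cache_hit, run_unit => src_changed]. Adds src_changed.
Closure: {cache_hit, cache_stale, cfg_changed, compile_c, hdr_changed, run_unit, src_changed, tag_release} — 8 facts.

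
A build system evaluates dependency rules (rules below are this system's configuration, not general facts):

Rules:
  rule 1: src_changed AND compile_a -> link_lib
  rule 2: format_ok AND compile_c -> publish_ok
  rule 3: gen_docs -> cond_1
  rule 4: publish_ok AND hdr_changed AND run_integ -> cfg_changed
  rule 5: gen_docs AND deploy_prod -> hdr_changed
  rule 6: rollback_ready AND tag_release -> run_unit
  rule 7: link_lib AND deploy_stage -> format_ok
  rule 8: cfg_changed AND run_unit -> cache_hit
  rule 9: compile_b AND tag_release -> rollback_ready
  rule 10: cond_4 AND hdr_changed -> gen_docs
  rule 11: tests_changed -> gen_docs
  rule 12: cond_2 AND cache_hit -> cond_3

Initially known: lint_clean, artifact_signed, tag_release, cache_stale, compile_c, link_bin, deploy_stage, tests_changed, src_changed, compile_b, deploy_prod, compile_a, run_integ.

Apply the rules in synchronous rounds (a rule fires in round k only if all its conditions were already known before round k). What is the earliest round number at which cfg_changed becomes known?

4

Round 1 fires rule 1, rule 9, rule 11, giving link_lib, rollback_ready, gen_docs.
Round 2 fires rule 3, rule 5, rule 6, rule 7, giving cond_1, hdr_changed, run_unit, format_ok.
Round 3 fires rule 2, giving publish_ok.
Round 4 fires rule 4, giving cfg_changed.
cfg_changed first appears in round 4.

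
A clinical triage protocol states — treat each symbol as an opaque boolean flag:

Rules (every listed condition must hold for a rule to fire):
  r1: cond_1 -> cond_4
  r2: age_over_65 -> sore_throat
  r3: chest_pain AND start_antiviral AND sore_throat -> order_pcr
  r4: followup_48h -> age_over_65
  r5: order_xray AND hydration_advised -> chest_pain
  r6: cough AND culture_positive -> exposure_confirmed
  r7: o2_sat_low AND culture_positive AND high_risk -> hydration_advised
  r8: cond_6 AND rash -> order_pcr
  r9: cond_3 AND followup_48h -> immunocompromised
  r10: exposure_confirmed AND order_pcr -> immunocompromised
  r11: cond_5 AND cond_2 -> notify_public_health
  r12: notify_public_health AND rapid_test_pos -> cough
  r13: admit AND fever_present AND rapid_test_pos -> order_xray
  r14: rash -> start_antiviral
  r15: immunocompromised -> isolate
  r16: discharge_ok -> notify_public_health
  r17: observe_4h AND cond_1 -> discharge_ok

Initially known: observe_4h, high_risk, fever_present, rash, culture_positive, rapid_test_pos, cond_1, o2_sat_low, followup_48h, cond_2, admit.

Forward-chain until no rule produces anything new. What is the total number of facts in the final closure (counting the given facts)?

Round 1: r1 [cond_1 -> cond_4]; r4 [followup_48h -> age_over_65]; r7 [o2_sat_low AND culture_positive AND high_risk -> hydration_advised]; r13 [admit AND fever_present AND rapid_test_pos -> order_xray]; r14 [rash -> start_antiviral]; r17 [observe_4h AND cond_1 -> discharge_ok]. New: cond_4, age_over_65, hydration_advised, order_xray, start_antiviral, discharge_ok.
Round 2: r2 [age_over_65 -> sore_throat]; r5 [order_xray AND hydration_advised -> chest_pain]; r16 [discharge_ok -> notify_public_health]. New: sore_throat, chest_pain, notify_public_health.
Round 3: r3 [chest_pain AND start_antiviral AND sore_throat -> order_pcr]; r12 [notify_public_health AND rapid_test_pos -> cough]. New: order_pcr, cough.
Round 4: r6 [cough AND culture_positive -> exposure_confirmed]. New: exposure_confirmed.
Round 5: r10 [exposure_confirmed AND order_pcr -> immunocompromised]. New: immunocompromised.
Round 6: r15 [immunocompromised -> isolate]. New: isolate.
Closure: {admit, age_over_65, chest_pain, cond_1, cond_2, cond_4, cough, culture_positive, discharge_ok, exposure_confirmed, fever_present, followup_48h, high_risk, hydration_advised, immunocompromised, isolate, notify_public_health, o2_sat_low, observe_4h, order_pcr, order_xray, rapid_test_pos, rash, sore_throat, start_antiviral} — 25 facts.

25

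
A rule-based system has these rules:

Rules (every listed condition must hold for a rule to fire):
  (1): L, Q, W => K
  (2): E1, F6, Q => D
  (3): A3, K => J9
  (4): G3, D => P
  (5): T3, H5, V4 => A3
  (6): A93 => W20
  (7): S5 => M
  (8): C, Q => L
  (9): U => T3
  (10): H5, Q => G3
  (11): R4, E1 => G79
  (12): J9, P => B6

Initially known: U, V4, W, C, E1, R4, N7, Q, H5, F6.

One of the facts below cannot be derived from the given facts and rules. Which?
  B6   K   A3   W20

Round 1: (2) [E1, F6, Q => D]; (8) [C, Q => L]; (9) [U => T3]; (10) [H5, Q => G3]; (11) [R4, E1 => G79]. Adds D, L, T3, G3, G79.
Round 2: (1) [L, Q, W => K]; (4) [G3, D => P]; (5) [T3, H5, V4 => A3]. Adds K, P, A3.
Round 3: (3) [A3, K => J9]. Adds J9.
Round 4: (12) [J9, P => B6]. Adds B6.
Derived: B6 (round 4), A3 (round 2), K (round 2). W20 never appears in any round.

W20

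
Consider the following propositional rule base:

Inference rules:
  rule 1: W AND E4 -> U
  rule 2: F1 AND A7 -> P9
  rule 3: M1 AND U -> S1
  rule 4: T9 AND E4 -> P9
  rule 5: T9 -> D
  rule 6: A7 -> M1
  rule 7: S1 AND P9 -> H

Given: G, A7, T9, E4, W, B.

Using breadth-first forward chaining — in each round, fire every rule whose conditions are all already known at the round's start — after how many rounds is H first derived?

Round 1: rule 1 [W AND E4 -> U]; rule 4 [T9 AND E4 -> P9]; rule 5 [T9 -> D]; rule 6 [A7 -> M1]. Adds U, P9, D, M1.
Round 2: rule 3 [M1 AND U -> S1]. Adds S1.
Round 3: rule 7 [S1 AND P9 -> H]. Adds H.
H first appears in round 3.

3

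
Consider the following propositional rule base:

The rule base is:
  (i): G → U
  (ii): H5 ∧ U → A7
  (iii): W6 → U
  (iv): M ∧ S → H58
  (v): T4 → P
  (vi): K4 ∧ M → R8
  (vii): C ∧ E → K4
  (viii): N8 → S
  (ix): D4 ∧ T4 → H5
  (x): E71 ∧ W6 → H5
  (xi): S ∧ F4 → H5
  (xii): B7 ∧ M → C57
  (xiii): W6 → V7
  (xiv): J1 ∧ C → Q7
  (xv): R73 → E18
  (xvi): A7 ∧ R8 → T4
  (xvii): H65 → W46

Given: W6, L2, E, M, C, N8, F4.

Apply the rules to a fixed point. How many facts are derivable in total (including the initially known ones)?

Round 1: (iii) [W6 → U]; (vii) [C ∧ E → K4]; (viii) [N8 → S]; (xiii) [W6 → V7]. Adds U, K4, S, V7.
Round 2: (iv) [M ∧ S → H58]; (vi) [K4 ∧ M → R8]; (xi) [S ∧ F4 → H5]. Adds H58, R8, H5.
Round 3: (ii) [H5 ∧ U → A7]. Adds A7.
Round 4: (xvi) [A7 ∧ R8 → T4]. Adds T4.
Round 5: (v) [T4 → P]. Adds P.
Closure: {A7, C, E, F4, H5, H58, K4, L2, M, N8, P, R8, S, T4, U, V7, W6} — 17 facts.

17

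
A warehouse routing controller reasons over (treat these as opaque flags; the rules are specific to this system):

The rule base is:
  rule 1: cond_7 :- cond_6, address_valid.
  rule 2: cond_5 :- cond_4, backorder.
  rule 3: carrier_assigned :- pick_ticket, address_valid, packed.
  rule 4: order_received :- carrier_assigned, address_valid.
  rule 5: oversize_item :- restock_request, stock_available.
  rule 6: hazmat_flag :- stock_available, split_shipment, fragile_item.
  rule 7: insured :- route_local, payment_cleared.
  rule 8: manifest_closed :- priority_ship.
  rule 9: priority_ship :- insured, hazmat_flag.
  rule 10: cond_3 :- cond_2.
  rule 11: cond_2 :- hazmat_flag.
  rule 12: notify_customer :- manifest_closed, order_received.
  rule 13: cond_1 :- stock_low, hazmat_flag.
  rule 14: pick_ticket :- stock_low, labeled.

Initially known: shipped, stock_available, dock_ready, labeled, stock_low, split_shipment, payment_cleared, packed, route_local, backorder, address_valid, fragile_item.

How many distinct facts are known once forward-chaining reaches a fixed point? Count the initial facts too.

23

[1] rule 6 [hazmat_flag :- stock_available, split_shipment, fragile_item.]; rule 7 [insured :- route_local, payment_cleared.]; rule 14 [pick_ticket :- stock_low, labeled.]. ⇒ new: hazmat_flag, insured, pick_ticket.
[2] rule 3 [carrier_assigned :- pick_ticket, address_valid, packed.]; rule 9 [priority_ship :- insured, hazmat_flag.]; rule 11 [cond_2 :- hazmat_flag.]; rule 13 [cond_1 :- stock_low, hazmat_flag.]. ⇒ new: carrier_assigned, priority_ship, cond_2, cond_1.
[3] rule 4 [order_received :- carrier_assigned, address_valid.]; rule 8 [manifest_closed :- priority_ship.]; rule 10 [cond_3 :- cond_2.]. ⇒ new: order_received, manifest_closed, cond_3.
[4] rule 12 [notify_customer :- manifest_closed, order_received.]. ⇒ new: notify_customer.
Closure: {address_valid, backorder, carrier_assigned, cond_1, cond_2, cond_3, dock_ready, fragile_item, hazmat_flag, insured, labeled, manifest_closed, notify_customer, order_received, packed, payment_cleared, pick_ticket, priority_ship, route_local, shipped, split_shipment, stock_available, stock_low} — 23 facts.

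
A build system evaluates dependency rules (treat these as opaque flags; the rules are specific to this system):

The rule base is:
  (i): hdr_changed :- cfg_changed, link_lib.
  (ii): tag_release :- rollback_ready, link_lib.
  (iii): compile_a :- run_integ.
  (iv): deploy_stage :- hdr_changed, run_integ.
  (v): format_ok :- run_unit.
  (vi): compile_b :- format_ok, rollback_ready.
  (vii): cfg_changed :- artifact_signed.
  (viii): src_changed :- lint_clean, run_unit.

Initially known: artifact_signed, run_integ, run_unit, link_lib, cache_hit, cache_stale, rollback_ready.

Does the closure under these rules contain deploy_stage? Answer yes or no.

yes

Round 1 fires (ii), (iii), (v), (vii), giving tag_release, compile_a, format_ok, cfg_changed.
Round 2 fires (i), (vi), giving hdr_changed, compile_b.
Round 3 fires (iv), giving deploy_stage.
deploy_stage appears in round 3, so it is derivable.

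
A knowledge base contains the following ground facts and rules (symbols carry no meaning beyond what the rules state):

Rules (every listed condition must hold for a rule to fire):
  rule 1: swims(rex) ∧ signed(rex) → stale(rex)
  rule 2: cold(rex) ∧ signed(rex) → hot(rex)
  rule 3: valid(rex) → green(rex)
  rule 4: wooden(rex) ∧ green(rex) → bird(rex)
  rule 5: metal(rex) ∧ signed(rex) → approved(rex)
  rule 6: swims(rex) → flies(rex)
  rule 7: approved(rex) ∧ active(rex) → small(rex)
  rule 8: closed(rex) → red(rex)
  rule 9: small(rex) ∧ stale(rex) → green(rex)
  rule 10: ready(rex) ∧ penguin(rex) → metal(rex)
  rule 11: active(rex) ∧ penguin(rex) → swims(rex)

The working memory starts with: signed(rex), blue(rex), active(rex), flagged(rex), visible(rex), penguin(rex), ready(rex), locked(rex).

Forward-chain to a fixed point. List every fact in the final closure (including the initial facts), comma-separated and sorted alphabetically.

active(rex), approved(rex), blue(rex), flagged(rex), flies(rex), green(rex), locked(rex), metal(rex), penguin(rex), ready(rex), signed(rex), small(rex), stale(rex), swims(rex), visible(rex)

[1] rule 10 [ready(rex) ∧ penguin(rex) → metal(rex)]; rule 11 [active(rex) ∧ penguin(rex) → swims(rex)]. ⇒ new: metal(rex), swims(rex).
[2] rule 1 [swims(rex) ∧ signed(rex) → stale(rex)]; rule 5 [metal(rex) ∧ signed(rex) → approved(rex)]; rule 6 [swims(rex) → flies(rex)]. ⇒ new: stale(rex), approved(rex), flies(rex).
[3] rule 7 [approved(rex) ∧ active(rex) → small(rex)]. ⇒ new: small(rex).
[4] rule 9 [small(rex) ∧ stale(rex) → green(rex)]. ⇒ new: green(rex).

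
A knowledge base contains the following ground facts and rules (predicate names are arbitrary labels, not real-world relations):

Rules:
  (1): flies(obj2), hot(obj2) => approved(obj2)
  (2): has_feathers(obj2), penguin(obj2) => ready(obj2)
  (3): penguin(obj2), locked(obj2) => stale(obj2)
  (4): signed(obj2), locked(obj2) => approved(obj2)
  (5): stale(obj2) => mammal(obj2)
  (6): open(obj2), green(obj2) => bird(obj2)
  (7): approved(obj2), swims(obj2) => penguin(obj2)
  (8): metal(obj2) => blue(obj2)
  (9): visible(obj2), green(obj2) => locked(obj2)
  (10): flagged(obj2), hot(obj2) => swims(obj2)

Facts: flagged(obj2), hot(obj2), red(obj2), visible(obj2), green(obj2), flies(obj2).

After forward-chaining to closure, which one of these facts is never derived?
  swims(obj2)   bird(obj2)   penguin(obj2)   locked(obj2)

bird(obj2)

Round 1: (1) [flies(obj2), hot(obj2) => approved(obj2)]; (9) [visible(obj2), green(obj2) => locked(obj2)]; (10) [flagged(obj2), hot(obj2) => swims(obj2)]. New: approved(obj2), locked(obj2), swims(obj2).
Round 2: (7) [approved(obj2), swims(obj2) => penguin(obj2)]. New: penguin(obj2).
Round 3: (3) [penguin(obj2), locked(obj2) => stale(obj2)]. New: stale(obj2).
Round 4: (5) [stale(obj2) => mammal(obj2)]. New: mammal(obj2).
Derived: penguin(obj2) (round 2), locked(obj2) (round 1), swims(obj2) (round 1). bird(obj2) never appears in any round.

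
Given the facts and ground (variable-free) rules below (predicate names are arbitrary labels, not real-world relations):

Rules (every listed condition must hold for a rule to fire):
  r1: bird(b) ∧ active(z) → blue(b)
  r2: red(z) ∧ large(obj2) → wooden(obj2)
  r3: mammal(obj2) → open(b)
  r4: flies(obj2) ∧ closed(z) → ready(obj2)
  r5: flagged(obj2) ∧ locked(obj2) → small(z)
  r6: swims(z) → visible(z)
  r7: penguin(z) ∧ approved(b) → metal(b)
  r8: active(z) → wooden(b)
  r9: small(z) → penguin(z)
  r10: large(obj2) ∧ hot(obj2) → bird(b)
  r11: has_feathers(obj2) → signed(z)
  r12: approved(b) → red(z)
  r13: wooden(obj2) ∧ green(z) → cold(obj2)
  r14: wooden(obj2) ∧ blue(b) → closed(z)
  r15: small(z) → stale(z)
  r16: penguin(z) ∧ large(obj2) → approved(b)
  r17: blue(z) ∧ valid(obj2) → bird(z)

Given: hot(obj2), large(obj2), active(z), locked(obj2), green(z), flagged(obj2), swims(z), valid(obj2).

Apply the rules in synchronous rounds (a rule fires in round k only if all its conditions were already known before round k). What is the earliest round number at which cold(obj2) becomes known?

6

Round 1: r5 [flagged(obj2) ∧ locked(obj2) → small(z)]; r6 [swims(z) → visible(z)]; r8 [active(z) → wooden(b)]; r10 [large(obj2) ∧ hot(obj2) → bird(b)]. New: small(z), visible(z), wooden(b), bird(b).
Round 2: r1 [bird(b) ∧ active(z) → blue(b)]; r9 [small(z) → penguin(z)]; r15 [small(z) → stale(z)]. New: blue(b), penguin(z), stale(z).
Round 3: r16 [penguin(z) ∧ large(obj2) → approved(b)]. New: approved(b).
Round 4: r7 [penguin(z) ∧ approved(b) → metal(b)]; r12 [approved(b) → red(z)]. New: metal(b), red(z).
Round 5: r2 [red(z) ∧ large(obj2) → wooden(obj2)]. New: wooden(obj2).
Round 6: r13 [wooden(obj2) ∧ green(z) → cold(obj2)]; r14 [wooden(obj2) ∧ blue(b) → closed(z)]. New: cold(obj2), closed(z).
cold(obj2) first appears in round 6.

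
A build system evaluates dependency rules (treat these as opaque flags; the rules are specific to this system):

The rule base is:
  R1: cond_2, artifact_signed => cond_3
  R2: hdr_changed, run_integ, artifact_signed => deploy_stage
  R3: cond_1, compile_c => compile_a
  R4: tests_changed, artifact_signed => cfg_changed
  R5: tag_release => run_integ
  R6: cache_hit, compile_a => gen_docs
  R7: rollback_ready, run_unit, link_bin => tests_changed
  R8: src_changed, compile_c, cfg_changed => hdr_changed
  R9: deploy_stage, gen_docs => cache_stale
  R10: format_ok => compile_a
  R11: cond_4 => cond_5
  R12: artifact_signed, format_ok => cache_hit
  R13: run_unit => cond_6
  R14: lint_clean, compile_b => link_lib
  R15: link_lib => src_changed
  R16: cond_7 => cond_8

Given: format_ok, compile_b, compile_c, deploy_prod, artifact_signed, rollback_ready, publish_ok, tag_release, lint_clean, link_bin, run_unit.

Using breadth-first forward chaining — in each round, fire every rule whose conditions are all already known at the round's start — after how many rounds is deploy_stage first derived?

Round 1: R5 [tag_release => run_integ]; R7 [rollback_ready, run_unit, link_bin => tests_changed]; R10 [format_ok => compile_a]; R12 [artifact_signed, format_ok => cache_hit]; R13 [run_unit => cond_6]; R14 [lint_clean, compile_b => link_lib]. Adds run_integ, tests_changed, compile_a, cache_hit, cond_6, link_lib.
Round 2: R4 [tests_changed, artifact_signed => cfg_changed]; R6 [cache_hit, compile_a => gen_docs]; R15 [link_lib => src_changed]. Adds cfg_changed, gen_docs, src_changed.
Round 3: R8 [src_changed, compile_c, cfg_changed => hdr_changed]. Adds hdr_changed.
Round 4: R2 [hdr_changed, run_integ, artifact_signed => deploy_stage]. Adds deploy_stage.
deploy_stage first appears in round 4.

4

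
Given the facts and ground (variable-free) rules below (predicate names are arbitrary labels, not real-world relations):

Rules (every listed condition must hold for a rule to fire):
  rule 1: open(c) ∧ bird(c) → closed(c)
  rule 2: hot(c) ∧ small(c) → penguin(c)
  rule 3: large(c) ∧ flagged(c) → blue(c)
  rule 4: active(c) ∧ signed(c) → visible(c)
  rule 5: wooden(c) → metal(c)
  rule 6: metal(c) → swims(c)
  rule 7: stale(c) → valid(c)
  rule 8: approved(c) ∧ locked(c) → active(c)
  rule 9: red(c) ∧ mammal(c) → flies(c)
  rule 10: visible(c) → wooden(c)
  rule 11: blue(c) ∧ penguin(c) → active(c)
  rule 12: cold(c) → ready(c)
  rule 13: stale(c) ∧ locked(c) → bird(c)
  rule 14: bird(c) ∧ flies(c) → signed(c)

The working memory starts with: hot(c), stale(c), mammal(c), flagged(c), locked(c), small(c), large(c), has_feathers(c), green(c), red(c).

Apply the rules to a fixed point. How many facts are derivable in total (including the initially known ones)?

Round 1: rule 2 [hot(c) ∧ small(c) → penguin(c)]; rule 3 [large(c) ∧ flagged(c) → blue(c)]; rule 7 [stale(c) → valid(c)]; rule 9 [red(c) ∧ mammal(c) → flies(c)]; rule 13 [stale(c) ∧ locked(c) → bird(c)]. Adds penguin(c), blue(c), valid(c), flies(c), bird(c).
Round 2: rule 11 [blue(c) ∧ penguin(c) → active(c)]; rule 14 [bird(c) ∧ flies(c) → signed(c)]. Adds active(c), signed(c).
Round 3: rule 4 [active(c) ∧ signed(c) → visible(c)]. Adds visible(c).
Round 4: rule 10 [visible(c) → wooden(c)]. Adds wooden(c).
Round 5: rule 5 [wooden(c) → metal(c)]. Adds metal(c).
Round 6: rule 6 [metal(c) → swims(c)]. Adds swims(c).
Closure: {active(c), bird(c), blue(c), flagged(c), flies(c), green(c), has_feathers(c), hot(c), large(c), locked(c), mammal(c), metal(c), penguin(c), red(c), signed(c), small(c), stale(c), swims(c), valid(c), visible(c), wooden(c)} — 21 facts.

21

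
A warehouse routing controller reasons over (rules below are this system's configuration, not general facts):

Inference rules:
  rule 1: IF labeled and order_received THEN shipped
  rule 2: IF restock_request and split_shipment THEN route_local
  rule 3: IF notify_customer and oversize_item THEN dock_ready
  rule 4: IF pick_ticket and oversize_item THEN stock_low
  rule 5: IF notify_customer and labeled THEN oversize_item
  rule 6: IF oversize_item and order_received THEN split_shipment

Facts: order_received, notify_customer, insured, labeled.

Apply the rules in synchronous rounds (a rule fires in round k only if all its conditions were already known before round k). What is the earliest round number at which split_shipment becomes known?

Round 1 — rule 1, rule 5, derive shipped, oversize_item.
Round 2 — rule 3, rule 6, derive dock_ready, split_shipment.
split_shipment first appears in round 2.

2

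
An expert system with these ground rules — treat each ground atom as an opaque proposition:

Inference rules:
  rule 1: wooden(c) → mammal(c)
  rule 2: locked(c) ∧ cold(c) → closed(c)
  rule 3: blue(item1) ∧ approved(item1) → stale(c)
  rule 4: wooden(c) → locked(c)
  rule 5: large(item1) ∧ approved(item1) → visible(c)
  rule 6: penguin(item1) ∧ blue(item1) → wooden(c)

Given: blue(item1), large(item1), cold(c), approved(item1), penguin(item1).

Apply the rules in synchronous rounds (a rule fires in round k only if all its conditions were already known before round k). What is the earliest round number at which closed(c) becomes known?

3

Round 1: rule 3 [blue(item1) ∧ approved(item1) → stale(c)]; rule 5 [large(item1) ∧ approved(item1) → visible(c)]; rule 6 [penguin(item1) ∧ blue(item1) → wooden(c)]. Adds stale(c), visible(c), wooden(c).
Round 2: rule 1 [wooden(c) → mammal(c)]; rule 4 [wooden(c) → locked(c)]. Adds mammal(c), locked(c).
Round 3: rule 2 [locked(c) ∧ cold(c) → closed(c)]. Adds closed(c).
closed(c) first appears in round 3.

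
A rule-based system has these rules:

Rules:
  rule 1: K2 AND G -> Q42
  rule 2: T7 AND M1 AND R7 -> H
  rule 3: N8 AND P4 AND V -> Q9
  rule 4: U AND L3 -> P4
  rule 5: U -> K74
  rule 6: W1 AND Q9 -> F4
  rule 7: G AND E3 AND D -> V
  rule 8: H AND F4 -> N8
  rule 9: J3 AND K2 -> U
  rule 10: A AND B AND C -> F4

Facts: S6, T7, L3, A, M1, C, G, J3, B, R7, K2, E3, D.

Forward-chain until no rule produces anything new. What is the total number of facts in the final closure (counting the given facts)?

Round 1: rule 1 [K2 AND G -> Q42]; rule 2 [T7 AND M1 AND R7 -> H]; rule 7 [G AND E3 AND D -> V]; rule 9 [J3 AND K2 -> U]; rule 10 [A AND B AND C -> F4]. Adds Q42, H, V, U, F4.
Round 2: rule 4 [U AND L3 -> P4]; rule 5 [U -> K74]; rule 8 [H AND F4 -> N8]. Adds P4, K74, N8.
Round 3: rule 3 [N8 AND P4 AND V -> Q9]. Adds Q9.
Closure: {A, B, C, D, E3, F4, G, H, J3, K2, K74, L3, M1, N8, P4, Q42, Q9, R7, S6, T7, U, V} — 22 facts.

22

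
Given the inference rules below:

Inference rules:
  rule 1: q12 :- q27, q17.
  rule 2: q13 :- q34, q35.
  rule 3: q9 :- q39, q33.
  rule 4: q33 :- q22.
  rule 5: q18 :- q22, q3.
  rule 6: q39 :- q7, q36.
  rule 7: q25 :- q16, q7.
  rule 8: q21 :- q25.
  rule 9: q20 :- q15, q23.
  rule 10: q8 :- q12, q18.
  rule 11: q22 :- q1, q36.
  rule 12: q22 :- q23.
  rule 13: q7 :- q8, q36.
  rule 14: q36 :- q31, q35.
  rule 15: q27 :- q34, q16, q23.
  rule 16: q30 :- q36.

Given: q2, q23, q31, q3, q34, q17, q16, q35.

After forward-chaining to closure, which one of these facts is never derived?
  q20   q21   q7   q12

Round 1: rule 2 [q13 :- q34, q35.]; rule 12 [q22 :- q23.]; rule 14 [q36 :- q31, q35.]; rule 15 [q27 :- q34, q16, q23.]. New: q13, q22, q36, q27.
Round 2: rule 1 [q12 :- q27, q17.]; rule 4 [q33 :- q22.]; rule 5 [q18 :- q22, q3.]; rule 16 [q30 :- q36.]. New: q12, q33, q18, q30.
Round 3: rule 10 [q8 :- q12, q18.]. New: q8.
Round 4: rule 13 [q7 :- q8, q36.]. New: q7.
Round 5: rule 6 [q39 :- q7, q36.]; rule 7 [q25 :- q16, q7.]. New: q39, q25.
Round 6: rule 3 [q9 :- q39, q33.]; rule 8 [q21 :- q25.]. New: q9, q21.
Derived: q12 (round 2), q21 (round 6), q7 (round 4). q20 never appears in any round.

q20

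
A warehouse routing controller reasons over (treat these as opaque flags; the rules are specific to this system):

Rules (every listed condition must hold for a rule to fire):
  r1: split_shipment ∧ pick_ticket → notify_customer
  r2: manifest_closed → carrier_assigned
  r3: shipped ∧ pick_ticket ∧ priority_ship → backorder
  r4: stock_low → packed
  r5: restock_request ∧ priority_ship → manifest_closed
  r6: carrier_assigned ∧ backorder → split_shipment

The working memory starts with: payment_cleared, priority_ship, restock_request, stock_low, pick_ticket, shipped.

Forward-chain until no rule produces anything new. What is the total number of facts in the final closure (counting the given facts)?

Round 1 fires r3, r4, r5, giving backorder, packed, manifest_closed.
Round 2 fires r2, giving carrier_assigned.
Round 3 fires r6, giving split_shipment.
Round 4 fires r1, giving notify_customer.
Closure: {backorder, carrier_assigned, manifest_closed, notify_customer, packed, payment_cleared, pick_ticket, priority_ship, restock_request, shipped, split_shipment, stock_low} — 12 facts.

12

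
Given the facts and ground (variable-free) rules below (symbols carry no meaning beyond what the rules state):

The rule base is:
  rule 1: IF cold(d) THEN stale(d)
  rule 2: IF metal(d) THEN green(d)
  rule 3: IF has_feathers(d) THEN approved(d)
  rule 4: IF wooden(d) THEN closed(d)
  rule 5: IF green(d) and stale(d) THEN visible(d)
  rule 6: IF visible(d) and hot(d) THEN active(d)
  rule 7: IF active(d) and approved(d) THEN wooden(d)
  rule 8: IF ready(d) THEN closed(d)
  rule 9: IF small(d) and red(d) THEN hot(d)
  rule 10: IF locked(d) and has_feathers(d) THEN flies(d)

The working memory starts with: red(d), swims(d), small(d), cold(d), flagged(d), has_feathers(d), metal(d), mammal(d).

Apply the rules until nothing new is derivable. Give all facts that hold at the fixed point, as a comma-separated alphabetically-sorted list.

Round 1 fires rule 1, rule 2, rule 3, rule 9, giving stale(d), green(d), approved(d), hot(d).
Round 2 fires rule 5, giving visible(d).
Round 3 fires rule 6, giving active(d).
Round 4 fires rule 7, giving wooden(d).
Round 5 fires rule 4, giving closed(d).

active(d), approved(d), closed(d), cold(d), flagged(d), green(d), has_feathers(d), hot(d), mammal(d), metal(d), red(d), small(d), stale(d), swims(d), visible(d), wooden(d)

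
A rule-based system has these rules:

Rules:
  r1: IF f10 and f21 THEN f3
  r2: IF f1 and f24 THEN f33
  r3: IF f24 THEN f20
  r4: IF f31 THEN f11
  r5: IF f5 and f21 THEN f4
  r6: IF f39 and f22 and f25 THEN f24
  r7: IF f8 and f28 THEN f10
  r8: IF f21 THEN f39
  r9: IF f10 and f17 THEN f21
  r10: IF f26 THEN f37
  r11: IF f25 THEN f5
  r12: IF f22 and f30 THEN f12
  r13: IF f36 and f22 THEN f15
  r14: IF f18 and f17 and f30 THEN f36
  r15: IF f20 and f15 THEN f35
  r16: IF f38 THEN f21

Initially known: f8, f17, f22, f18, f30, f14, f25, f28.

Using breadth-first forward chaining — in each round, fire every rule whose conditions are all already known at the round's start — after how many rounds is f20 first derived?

[1] r7 [IF f8 and f28 THEN f10]; r11 [IF f25 THEN f5]; r12 [IF f22 and f30 THEN f12]; r14 [IF f18 and f17 and f30 THEN f36]. ⇒ new: f10, f5, f12, f36.
[2] r9 [IF f10 and f17 THEN f21]; r13 [IF f36 and f22 THEN f15]. ⇒ new: f21, f15.
[3] r1 [IF f10 and f21 THEN f3]; r5 [IF f5 and f21 THEN f4]; r8 [IF f21 THEN f39]. ⇒ new: f3, f4, f39.
[4] r6 [IF f39 and f22 and f25 THEN f24]. ⇒ new: f24.
[5] r3 [IF f24 THEN f20]. ⇒ new: f20.
f20 first appears in round 5.

5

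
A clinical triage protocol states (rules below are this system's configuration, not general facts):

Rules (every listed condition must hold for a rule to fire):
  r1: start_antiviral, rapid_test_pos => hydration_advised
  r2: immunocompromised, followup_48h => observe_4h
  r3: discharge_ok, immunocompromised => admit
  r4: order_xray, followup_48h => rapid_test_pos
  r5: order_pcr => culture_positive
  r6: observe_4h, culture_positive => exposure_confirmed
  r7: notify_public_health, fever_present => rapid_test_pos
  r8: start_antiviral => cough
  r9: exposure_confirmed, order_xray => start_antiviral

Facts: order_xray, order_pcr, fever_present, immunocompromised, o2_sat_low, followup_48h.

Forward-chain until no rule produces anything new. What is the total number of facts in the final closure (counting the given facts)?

13

Round 1 — r2, r4, r5, derive observe_4h, rapid_test_pos, culture_positive.
Round 2 — r6, derive exposure_confirmed.
Round 3 — r9, derive start_antiviral.
Round 4 — r1, r8, derive hydration_advised, cough.
Closure: {cough, culture_positive, exposure_confirmed, fever_present, followup_48h, hydration_advised, immunocompromised, o2_sat_low, observe_4h, order_pcr, order_xray, rapid_test_pos, start_antiviral} — 13 facts.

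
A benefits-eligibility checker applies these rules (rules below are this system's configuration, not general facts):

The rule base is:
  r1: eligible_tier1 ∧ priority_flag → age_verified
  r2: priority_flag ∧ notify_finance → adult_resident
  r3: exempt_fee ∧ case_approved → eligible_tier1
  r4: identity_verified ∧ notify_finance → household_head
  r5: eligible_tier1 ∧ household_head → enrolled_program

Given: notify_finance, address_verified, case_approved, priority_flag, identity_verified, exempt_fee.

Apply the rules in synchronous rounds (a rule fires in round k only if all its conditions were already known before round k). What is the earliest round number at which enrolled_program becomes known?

2

Round 1: r2 [priority_flag ∧ notify_finance → adult_resident]; r3 [exempt_fee ∧ case_approved → eligible_tier1]; r4 [identity_verified ∧ notify_finance → household_head]. Adds adult_resident, eligible_tier1, household_head.
Round 2: r1 [eligible_tier1 ∧ priority_flag → age_verified]; r5 [eligible_tier1 ∧ household_head → enrolled_program]. Adds age_verified, enrolled_program.
enrolled_program first appears in round 2.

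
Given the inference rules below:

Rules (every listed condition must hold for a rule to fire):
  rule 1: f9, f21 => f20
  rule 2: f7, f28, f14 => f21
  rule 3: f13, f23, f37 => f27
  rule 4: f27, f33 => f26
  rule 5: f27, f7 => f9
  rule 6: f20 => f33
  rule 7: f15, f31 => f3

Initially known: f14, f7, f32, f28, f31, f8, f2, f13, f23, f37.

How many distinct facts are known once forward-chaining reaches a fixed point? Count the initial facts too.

16

Round 1: rule 2 [f7, f28, f14 => f21]; rule 3 [f13, f23, f37 => f27]. Adds f21, f27.
Round 2: rule 5 [f27, f7 => f9]. Adds f9.
Round 3: rule 1 [f9, f21 => f20]. Adds f20.
Round 4: rule 6 [f20 => f33]. Adds f33.
Round 5: rule 4 [f27, f33 => f26]. Adds f26.
Closure: {f13, f14, f2, f20, f21, f23, f26, f27, f28, f31, f32, f33, f37, f7, f8, f9} — 16 facts.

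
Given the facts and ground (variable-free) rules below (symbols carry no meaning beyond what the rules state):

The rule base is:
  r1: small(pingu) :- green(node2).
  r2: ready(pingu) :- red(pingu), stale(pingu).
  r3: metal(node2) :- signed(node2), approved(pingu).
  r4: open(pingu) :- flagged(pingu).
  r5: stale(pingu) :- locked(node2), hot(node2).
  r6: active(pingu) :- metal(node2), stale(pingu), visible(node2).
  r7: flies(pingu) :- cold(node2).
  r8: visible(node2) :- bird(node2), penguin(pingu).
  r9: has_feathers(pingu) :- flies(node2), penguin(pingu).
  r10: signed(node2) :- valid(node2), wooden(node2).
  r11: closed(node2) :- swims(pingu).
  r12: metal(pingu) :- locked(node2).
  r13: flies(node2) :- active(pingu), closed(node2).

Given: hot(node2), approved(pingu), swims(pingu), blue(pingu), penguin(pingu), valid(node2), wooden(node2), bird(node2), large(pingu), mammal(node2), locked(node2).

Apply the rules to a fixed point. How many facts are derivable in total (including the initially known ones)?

20

Round 1 fires r5, r8, r10, r11, r12, giving stale(pingu), visible(node2), signed(node2), closed(node2), metal(pingu).
Round 2 fires r3, giving metal(node2).
Round 3 fires r6, giving active(pingu).
Round 4 fires r13, giving flies(node2).
Round 5 fires r9, giving has_feathers(pingu).
Closure: {active(pingu), approved(pingu), bird(node2), blue(pingu), closed(node2), flies(node2), has_feathers(pingu), hot(node2), large(pingu), locked(node2), mammal(node2), metal(node2), metal(pingu), penguin(pingu), signed(node2), stale(pingu), swims(pingu), valid(node2), visible(node2), wooden(node2)} — 20 facts.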